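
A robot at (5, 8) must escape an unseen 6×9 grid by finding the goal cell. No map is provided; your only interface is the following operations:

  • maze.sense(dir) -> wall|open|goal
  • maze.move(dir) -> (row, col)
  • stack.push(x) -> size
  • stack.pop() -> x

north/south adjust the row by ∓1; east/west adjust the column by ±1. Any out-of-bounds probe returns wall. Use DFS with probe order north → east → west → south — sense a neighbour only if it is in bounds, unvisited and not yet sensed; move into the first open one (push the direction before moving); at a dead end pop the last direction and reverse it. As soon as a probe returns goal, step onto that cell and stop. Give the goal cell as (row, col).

I use maze.sense passing dir: north, and get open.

I call stack.push passing x: north, which returns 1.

Then maze.move passing dir: north, — result: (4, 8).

I use maze.sense passing dir: north, yielding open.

Using stack.push passing x: north, and see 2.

I use maze.move passing dir: north, which returns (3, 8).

I try maze.sense passing dir: north, and get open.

I try stack.push passing x: north, yielding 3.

I use maze.move passing dir: north, which returns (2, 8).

I use maze.sense passing dir: north, and observe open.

Calling stack.push passing x: north, : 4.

Invoking maze.move passing dir: north, → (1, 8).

Now I run maze.sense passing dir: north, : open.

Invoking stack.push passing x: north, and observe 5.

I call maze.move passing dir: north, — result: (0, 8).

Using maze.sense passing dir: west, yielding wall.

Using stack.pop, and observe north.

Next I call maze.move passing dir: south, and get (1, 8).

Invoking maze.sense passing dir: west, yielding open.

Next I call stack.push passing x: west, and get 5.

I run maze.move passing dir: west, — result: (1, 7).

Calling maze.sense passing dir: west, : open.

Invoking stack.push passing x: west, : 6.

I run maze.move passing dir: west, yielding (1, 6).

Now I run maze.sense passing dir: north, → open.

Now I run stack.push passing x: north, giving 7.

I run maze.move passing dir: north, giving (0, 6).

I invoke maze.sense passing dir: west, yielding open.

I run stack.push passing x: west, — result: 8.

I try maze.move passing dir: west, → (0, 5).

I try maze.sense passing dir: west, : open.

Calling stack.push passing x: west, yielding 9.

Next I call maze.move passing dir: west, — result: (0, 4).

Then maze.sense passing dir: west, yielding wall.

I use maze.sense passing dir: south, giving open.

Now I run stack.push passing x: south, → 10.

Invoking maze.move passing dir: south, and get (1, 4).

I call maze.sense passing dir: east, and observe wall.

Calling maze.sense passing dir: west, and see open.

Next I call stack.push passing x: west, which returns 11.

I call maze.move passing dir: west, : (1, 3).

Next I call maze.sense passing dir: west, — result: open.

Now I run stack.push passing x: west, which returns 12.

Next I call maze.move passing dir: west, giving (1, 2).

I run maze.sense passing dir: north, : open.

Now I run stack.push passing x: north, → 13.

I use maze.move passing dir: north, : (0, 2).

Then maze.sense passing dir: west, and see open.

I use stack.push passing x: west, which returns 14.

I use maze.move passing dir: west, — result: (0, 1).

Using maze.sense passing dir: west, → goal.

Calling maze.move passing dir: west, yielding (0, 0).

Answer: (0, 0)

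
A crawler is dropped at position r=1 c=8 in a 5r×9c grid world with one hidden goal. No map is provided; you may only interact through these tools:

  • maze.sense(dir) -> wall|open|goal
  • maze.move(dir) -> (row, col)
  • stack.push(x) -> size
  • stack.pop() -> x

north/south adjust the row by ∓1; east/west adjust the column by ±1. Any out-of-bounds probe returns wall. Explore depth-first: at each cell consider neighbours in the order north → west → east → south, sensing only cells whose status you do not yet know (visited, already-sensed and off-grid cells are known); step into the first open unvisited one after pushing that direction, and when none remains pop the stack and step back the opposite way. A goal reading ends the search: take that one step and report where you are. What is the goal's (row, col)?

I try maze.sense using dir→north, and see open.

Invoking stack.push using x→north, → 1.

Now I run maze.move using dir→north, : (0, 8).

Now I run maze.sense using dir→west, → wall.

Then stack.pop(), yielding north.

I invoke maze.move using dir→south, which returns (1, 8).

I try maze.sense using dir→west, and get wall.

Next I call maze.sense using dir→south, and observe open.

Using stack.push using x→south, and observe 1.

I try maze.move using dir→south, and get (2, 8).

Using maze.sense using dir→west, and see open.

Using stack.push using x→west, and observe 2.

Next I call maze.move using dir→west, which returns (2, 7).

Then maze.sense using dir→west, → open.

Using stack.push using x→west, : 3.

Calling maze.move using dir→west, — result: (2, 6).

I call maze.sense using dir→north, and observe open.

Invoking stack.push using x→north, which returns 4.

Using maze.move using dir→north, — result: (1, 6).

Using maze.sense using dir→north, giving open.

Using stack.push using x→north, and see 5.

Next I call maze.move using dir→north, giving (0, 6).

I run maze.sense using dir→west, : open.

Then stack.push using x→west, — result: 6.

I call maze.move using dir→west, → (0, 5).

Calling maze.sense using dir→west, → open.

Then stack.push using x→west, — result: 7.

I invoke maze.move using dir→west, and get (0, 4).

Then maze.sense using dir→west, — result: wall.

I run maze.sense using dir→south, giving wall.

Then stack.pop, and observe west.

Calling maze.move using dir→east, giving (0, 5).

Invoking maze.sense using dir→south, giving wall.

Now I run stack.pop(), giving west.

Then maze.move using dir→east, → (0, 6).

I invoke stack.pop, yielding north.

Calling maze.move using dir→south, and see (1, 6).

I run stack.pop(), yielding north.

I run maze.move using dir→south, — result: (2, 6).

I try maze.sense using dir→west, — result: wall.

Then maze.sense using dir→south, → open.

Now I run stack.push using x→south, yielding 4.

Then maze.move using dir→south, : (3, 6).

I use maze.sense using dir→west, : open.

I call stack.push using x→west, and observe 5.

I invoke maze.move using dir→west, → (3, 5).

I call maze.sense using dir→west, : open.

Then stack.push using x→west, yielding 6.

I use maze.move using dir→west, — result: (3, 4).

Using maze.sense using dir→north, and get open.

I try stack.push using x→north, which returns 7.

Then maze.move using dir→north, : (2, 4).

Invoking maze.sense using dir→west, and get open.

I run stack.push using x→west, : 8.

I run maze.move using dir→west, — result: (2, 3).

Calling maze.sense using dir→north, and see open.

I run stack.push using x→north, yielding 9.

Using maze.move using dir→north, and get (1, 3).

I try maze.sense using dir→west, : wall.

I try stack.pop, and get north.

I use maze.move using dir→south, and get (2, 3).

Then maze.sense using dir→west, : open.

I call stack.push using x→west, and get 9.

Now I run maze.move using dir→west, and get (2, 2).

Then maze.sense using dir→west, → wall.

Calling maze.sense using dir→south, and get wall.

I call stack.pop, yielding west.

I try maze.move using dir→east, — result: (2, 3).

Next I call maze.sense using dir→south, and observe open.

Using stack.push using x→south, : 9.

I run maze.move using dir→south, giving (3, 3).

Calling maze.sense using dir→south, → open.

I invoke stack.push using x→south, → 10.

I try maze.move using dir→south, yielding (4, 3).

Now I run maze.sense using dir→west, : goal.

Next I call maze.move using dir→west, and get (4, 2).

Answer: (4, 2)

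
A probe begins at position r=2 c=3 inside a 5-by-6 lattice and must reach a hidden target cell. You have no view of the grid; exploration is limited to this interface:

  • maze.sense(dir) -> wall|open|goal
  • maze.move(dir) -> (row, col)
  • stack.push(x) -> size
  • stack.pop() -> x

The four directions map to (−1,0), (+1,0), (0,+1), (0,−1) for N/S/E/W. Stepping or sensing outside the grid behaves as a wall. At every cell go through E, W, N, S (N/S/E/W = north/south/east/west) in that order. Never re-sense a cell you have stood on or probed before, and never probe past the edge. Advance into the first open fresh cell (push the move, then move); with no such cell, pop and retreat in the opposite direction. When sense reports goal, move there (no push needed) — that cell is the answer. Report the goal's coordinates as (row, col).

% maze.sense(dir='east') : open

% stack.push(x='east') : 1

% maze.move(dir='east') : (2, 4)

% maze.sense(dir='east') : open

% stack.push(x='east') : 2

% maze.move(dir='east') : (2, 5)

% maze.sense(dir='north') : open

% stack.push(x='north') : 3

% maze.move(dir='north') : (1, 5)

% maze.sense(dir='west') : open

% stack.push(x='west') : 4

% maze.move(dir='west') : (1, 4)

% maze.sense(dir='west') : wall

% maze.sense(dir='north') : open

% stack.push(x='north') : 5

% maze.move(dir='north') : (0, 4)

% maze.sense(dir='east') : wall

% maze.sense(dir='west') : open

% stack.push(x='west') : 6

% maze.move(dir='west') : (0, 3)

% maze.sense(dir='west') : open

% stack.push(x='west') : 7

% maze.move(dir='west') : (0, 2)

% maze.sense(dir='west') : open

% stack.push(x='west') : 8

% maze.move(dir='west') : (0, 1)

% maze.sense(dir='west') : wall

% maze.sense(dir='south') : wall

% stack.pop() : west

% maze.move(dir='east') : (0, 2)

% maze.sense(dir='south') : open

% stack.push(x='south') : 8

% maze.move(dir='south') : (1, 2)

% maze.sense(dir='south') : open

% stack.push(x='south') : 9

% maze.move(dir='south') : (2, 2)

% maze.sense(dir='west') : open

% stack.push(x='west') : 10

% maze.move(dir='west') : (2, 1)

% maze.sense(dir='west') : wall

% maze.sense(dir='south') : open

% stack.push(x='south') : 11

% maze.move(dir='south') : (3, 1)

% maze.sense(dir='east') : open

% stack.push(x='east') : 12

% maze.move(dir='east') : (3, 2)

% maze.sense(dir='east') : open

% stack.push(x='east') : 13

% maze.move(dir='east') : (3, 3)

% maze.sense(dir='east') : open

% stack.push(x='east') : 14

% maze.move(dir='east') : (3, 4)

% maze.sense(dir='east') : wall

% maze.sense(dir='south') : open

% stack.push(x='south') : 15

% maze.move(dir='south') : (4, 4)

% maze.sense(dir='east') : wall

% maze.sense(dir='west') : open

% stack.push(x='west') : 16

% maze.move(dir='west') : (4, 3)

% maze.sense(dir='west') : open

% stack.push(x='west') : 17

% maze.move(dir='west') : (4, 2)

% maze.sense(dir='west') : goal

% maze.move(dir='west') : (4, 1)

Answer: (4, 1)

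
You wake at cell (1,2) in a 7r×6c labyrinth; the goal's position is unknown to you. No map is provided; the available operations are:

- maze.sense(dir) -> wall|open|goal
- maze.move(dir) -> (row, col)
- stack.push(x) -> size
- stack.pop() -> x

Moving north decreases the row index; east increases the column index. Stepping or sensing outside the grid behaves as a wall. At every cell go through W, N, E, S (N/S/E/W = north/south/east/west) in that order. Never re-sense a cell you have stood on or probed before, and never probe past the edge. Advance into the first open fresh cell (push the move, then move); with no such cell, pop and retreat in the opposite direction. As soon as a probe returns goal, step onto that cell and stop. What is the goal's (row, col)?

;; 1. maze.sense(west) => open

;; 2. stack.push(west) => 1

;; 3. maze.move(west) => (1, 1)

;; 4. maze.sense(west) => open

;; 5. stack.push(west) => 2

;; 6. maze.move(west) => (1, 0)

;; 7. maze.sense(north) => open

;; 8. stack.push(north) => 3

;; 9. maze.move(north) => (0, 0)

;; 10. maze.sense(east) => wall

;; 11. stack.pop() => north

;; 12. maze.move(south) => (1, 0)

;; 13. maze.sense(south) => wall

;; 14. stack.pop() => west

;; 15. maze.move(east) => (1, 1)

;; 16. maze.sense(south) => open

;; 17. stack.push(south) => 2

;; 18. maze.move(south) => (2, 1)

;; 19. maze.sense(east) => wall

;; 20. maze.sense(south) => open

;; 21. stack.push(south) => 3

;; 22. maze.move(south) => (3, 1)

;; 23. maze.sense(west) => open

;; 24. stack.push(west) => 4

;; 25. maze.move(west) => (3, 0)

;; 26. maze.sense(south) => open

;; 27. stack.push(south) => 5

;; 28. maze.move(south) => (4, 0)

;; 29. maze.sense(east) => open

;; 30. stack.push(east) => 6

;; 31. maze.move(east) => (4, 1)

;; 32. maze.sense(east) => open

;; 33. stack.push(east) => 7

;; 34. maze.move(east) => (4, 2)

;; 35. maze.sense(north) => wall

;; 36. maze.sense(east) => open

;; 37. stack.push(east) => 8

;; 38. maze.move(east) => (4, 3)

;; 39. maze.sense(north) => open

;; 40. stack.push(north) => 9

;; 41. maze.move(north) => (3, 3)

;; 42. maze.sense(north) => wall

;; 43. maze.sense(east) => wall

;; 44. stack.pop() => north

;; 45. maze.move(south) => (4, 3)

;; 46. maze.sense(east) => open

;; 47. stack.push(east) => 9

;; 48. maze.move(east) => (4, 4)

;; 49. maze.sense(east) => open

;; 50. stack.push(east) => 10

;; 51. maze.move(east) => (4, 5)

;; 52. maze.sense(north) => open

;; 53. stack.push(north) => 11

;; 54. maze.move(north) => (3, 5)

;; 55. maze.sense(north) => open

;; 56. stack.push(north) => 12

;; 57. maze.move(north) => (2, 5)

;; 58. maze.sense(west) => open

;; 59. stack.push(west) => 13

;; 60. maze.move(west) => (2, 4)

;; 61. maze.sense(north) => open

;; 62. stack.push(north) => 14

;; 63. maze.move(north) => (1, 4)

;; 64. maze.sense(west) => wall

;; 65. maze.sense(north) => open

;; 66. stack.push(north) => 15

;; 67. maze.move(north) => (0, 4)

;; 68. maze.sense(west) => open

;; 69. stack.push(west) => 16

;; 70. maze.move(west) => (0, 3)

;; 71. maze.sense(west) => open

;; 72. stack.push(west) => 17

;; 73. maze.move(west) => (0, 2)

;; 74. stack.pop() => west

;; 75. maze.move(east) => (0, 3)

;; 76. stack.pop() => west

;; 77. maze.move(east) => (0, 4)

;; 78. maze.sense(east) => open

;; 79. stack.push(east) => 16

;; 80. maze.move(east) => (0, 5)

;; 81. maze.sense(south) => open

;; 82. stack.push(south) => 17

;; 83. maze.move(south) => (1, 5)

;; 84. stack.pop() => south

;; 85. maze.move(north) => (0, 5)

;; 86. stack.pop() => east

;; 87. maze.move(west) => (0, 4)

;; 88. stack.pop() => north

;; 89. maze.move(south) => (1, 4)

;; 90. stack.pop() => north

;; 91. maze.move(south) => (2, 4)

;; 92. stack.pop() => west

;; 93. maze.move(east) => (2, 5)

;; 94. stack.pop() => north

;; 95. maze.move(south) => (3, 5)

;; 96. stack.pop() => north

;; 97. maze.move(south) => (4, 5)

;; 98. maze.sense(south) => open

;; 99. stack.push(south) => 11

;; 100. maze.move(south) => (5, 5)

;; 101. maze.sense(west) => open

;; 102. stack.push(west) => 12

;; 103. maze.move(west) => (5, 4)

;; 104. maze.sense(west) => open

;; 105. stack.push(west) => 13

;; 106. maze.move(west) => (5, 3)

;; 107. maze.sense(west) => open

;; 108. stack.push(west) => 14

;; 109. maze.move(west) => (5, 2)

;; 110. maze.sense(west) => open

;; 111. stack.push(west) => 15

;; 112. maze.move(west) => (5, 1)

;; 113. maze.sense(west) => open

;; 114. stack.push(west) => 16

;; 115. maze.move(west) => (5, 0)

;; 116. maze.sense(south) => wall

;; 117. stack.pop() => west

;; 118. maze.move(east) => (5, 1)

;; 119. maze.sense(south) => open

;; 120. stack.push(south) => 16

;; 121. maze.move(south) => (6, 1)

;; 122. maze.sense(east) => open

;; 123. stack.push(east) => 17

;; 124. maze.move(east) => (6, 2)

;; 125. maze.sense(east) => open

;; 126. stack.push(east) => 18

;; 127. maze.move(east) => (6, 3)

;; 128. maze.sense(east) => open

;; 129. stack.push(east) => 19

;; 130. maze.move(east) => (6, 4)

;; 131. maze.sense(east) => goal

;; 132. maze.move(east) => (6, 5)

Answer: (6, 5)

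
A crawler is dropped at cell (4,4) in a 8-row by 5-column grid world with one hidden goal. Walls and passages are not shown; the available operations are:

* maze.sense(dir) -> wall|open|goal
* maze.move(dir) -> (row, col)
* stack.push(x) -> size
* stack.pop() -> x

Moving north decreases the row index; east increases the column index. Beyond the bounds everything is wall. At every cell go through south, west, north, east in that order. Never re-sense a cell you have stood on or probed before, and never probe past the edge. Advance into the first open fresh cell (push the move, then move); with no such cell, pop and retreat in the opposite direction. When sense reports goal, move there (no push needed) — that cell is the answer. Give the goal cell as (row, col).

==> maze.sense(dir: south)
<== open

==> stack.push(x: south)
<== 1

==> maze.move(dir: south)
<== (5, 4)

==> maze.sense(dir: south)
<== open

==> stack.push(x: south)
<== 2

==> maze.move(dir: south)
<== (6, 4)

==> maze.sense(dir: south)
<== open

==> stack.push(x: south)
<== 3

==> maze.move(dir: south)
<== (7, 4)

==> maze.sense(dir: west)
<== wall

==> stack.pop()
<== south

==> maze.move(dir: north)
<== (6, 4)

==> maze.sense(dir: west)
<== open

==> stack.push(x: west)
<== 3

==> maze.move(dir: west)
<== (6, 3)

==> maze.sense(dir: west)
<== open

==> stack.push(x: west)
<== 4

==> maze.move(dir: west)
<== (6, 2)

==> maze.sense(dir: south)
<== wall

==> maze.sense(dir: west)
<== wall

==> maze.sense(dir: north)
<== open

==> stack.push(x: north)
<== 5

==> maze.move(dir: north)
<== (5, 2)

==> maze.sense(dir: west)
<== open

==> stack.push(x: west)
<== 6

==> maze.move(dir: west)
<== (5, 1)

==> maze.sense(dir: west)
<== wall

==> maze.sense(dir: north)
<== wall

==> stack.pop()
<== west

==> maze.move(dir: east)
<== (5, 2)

==> maze.sense(dir: north)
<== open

==> stack.push(x: north)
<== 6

==> maze.move(dir: north)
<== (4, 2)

==> maze.sense(dir: north)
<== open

==> stack.push(x: north)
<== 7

==> maze.move(dir: north)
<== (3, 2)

==> maze.sense(dir: west)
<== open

==> stack.push(x: west)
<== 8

==> maze.move(dir: west)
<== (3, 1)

==> maze.sense(dir: west)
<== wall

==> maze.sense(dir: north)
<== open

==> stack.push(x: north)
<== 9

==> maze.move(dir: north)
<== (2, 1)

==> maze.sense(dir: west)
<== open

==> stack.push(x: west)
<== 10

==> maze.move(dir: west)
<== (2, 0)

==> maze.sense(dir: north)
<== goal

==> maze.move(dir: north)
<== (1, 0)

Answer: (1, 0)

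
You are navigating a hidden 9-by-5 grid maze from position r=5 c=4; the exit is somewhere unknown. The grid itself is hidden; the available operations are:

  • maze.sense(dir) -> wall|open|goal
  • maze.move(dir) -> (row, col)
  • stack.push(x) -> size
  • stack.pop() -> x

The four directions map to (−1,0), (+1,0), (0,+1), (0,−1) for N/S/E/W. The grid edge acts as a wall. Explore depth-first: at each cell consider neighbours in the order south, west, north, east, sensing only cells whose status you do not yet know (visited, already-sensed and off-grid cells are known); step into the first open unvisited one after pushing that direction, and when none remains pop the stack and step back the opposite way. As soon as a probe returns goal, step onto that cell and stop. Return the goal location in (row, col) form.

I invoke sense(south), giving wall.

I call sense(west), — result: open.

I run push(west), : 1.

Using move(west), and observe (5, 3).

Now I run sense(south), and get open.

I call push(south), which returns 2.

Then move(south), : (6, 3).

I use sense(south), which returns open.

Using push(south), giving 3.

Now I run move(south), and observe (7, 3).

I use sense(south), and observe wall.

I try sense(west), giving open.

I run push(west), which returns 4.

Now I run move(west), which returns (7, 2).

I use sense(south), — result: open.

I run push(south), — result: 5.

I try move(south), → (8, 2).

I run sense(west), : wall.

I use pop, and see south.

I use move(north), and see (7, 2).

I invoke sense(west), → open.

Using push(west), and see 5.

I use move(west), giving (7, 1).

I call sense(west), — result: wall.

I call sense(north), and observe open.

I call push(north), and observe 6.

Invoking move(north), : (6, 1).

I call sense(west), giving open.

Now I run push(west), → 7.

I try move(west), — result: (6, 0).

Calling sense(north), → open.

I use push(north), — result: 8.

Calling move(north), and observe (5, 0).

Calling sense(north), and get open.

Next I call push(north), and get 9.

Next I call move(north), → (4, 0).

I call sense(north), and get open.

I run push(north), and observe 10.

Using move(north), → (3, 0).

Next I call sense(north), which returns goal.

Calling move(north), — result: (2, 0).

Answer: (2, 0)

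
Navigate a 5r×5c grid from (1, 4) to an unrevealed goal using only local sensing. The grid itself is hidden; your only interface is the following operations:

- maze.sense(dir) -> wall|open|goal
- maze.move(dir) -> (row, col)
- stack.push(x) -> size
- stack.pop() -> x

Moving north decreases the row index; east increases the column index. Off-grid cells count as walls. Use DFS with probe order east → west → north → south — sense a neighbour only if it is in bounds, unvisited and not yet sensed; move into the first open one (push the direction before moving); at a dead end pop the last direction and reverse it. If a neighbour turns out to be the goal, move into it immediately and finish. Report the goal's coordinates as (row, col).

I call maze.sense passing dir=west, and see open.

Now I run stack.push passing x=west, which returns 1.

I use maze.move passing dir=west, which returns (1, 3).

I call maze.sense passing dir=west, → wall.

I invoke maze.sense passing dir=north, which returns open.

I use stack.push passing x=north, — result: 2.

Calling maze.move passing dir=north, : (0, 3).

I try maze.sense passing dir=east, and see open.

I run stack.push passing x=east, yielding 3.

I try maze.move passing dir=east, and get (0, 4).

I call stack.pop, and get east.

Using maze.move passing dir=west, which returns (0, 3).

I call maze.sense passing dir=west, and get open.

Then stack.push passing x=west, yielding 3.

I try maze.move passing dir=west, and get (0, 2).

Calling maze.sense passing dir=west, giving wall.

I use stack.pop(), giving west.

Next I call maze.move passing dir=east, giving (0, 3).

Invoking stack.pop, giving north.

I run maze.move passing dir=south, giving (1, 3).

Invoking maze.sense passing dir=south, and observe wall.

I try stack.pop(), which returns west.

Now I run maze.move passing dir=east, yielding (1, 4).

Using maze.sense passing dir=south, : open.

I try stack.push passing x=south, → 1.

Calling maze.move passing dir=south, : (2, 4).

I use maze.sense passing dir=south, and see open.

Now I run stack.push passing x=south, → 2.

I run maze.move passing dir=south, yielding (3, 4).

Invoking maze.sense passing dir=west, — result: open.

I try stack.push passing x=west, yielding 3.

I try maze.move passing dir=west, and see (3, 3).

Then maze.sense passing dir=west, and see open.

Invoking stack.push passing x=west, and observe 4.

I try maze.move passing dir=west, → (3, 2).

Calling maze.sense passing dir=west, — result: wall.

Then maze.sense passing dir=north, which returns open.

I use stack.push passing x=north, and observe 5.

I call maze.move passing dir=north, giving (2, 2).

Calling maze.sense passing dir=west, and observe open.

I try stack.push passing x=west, which returns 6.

Using maze.move passing dir=west, and observe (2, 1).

I try maze.sense passing dir=west, → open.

Calling stack.push passing x=west, → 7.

I use maze.move passing dir=west, : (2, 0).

I call maze.sense passing dir=north, : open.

Invoking stack.push passing x=north, which returns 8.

I run maze.move passing dir=north, → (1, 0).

Invoking maze.sense passing dir=east, and get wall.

Then maze.sense passing dir=north, which returns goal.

Using maze.move passing dir=north, and get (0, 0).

Answer: (0, 0)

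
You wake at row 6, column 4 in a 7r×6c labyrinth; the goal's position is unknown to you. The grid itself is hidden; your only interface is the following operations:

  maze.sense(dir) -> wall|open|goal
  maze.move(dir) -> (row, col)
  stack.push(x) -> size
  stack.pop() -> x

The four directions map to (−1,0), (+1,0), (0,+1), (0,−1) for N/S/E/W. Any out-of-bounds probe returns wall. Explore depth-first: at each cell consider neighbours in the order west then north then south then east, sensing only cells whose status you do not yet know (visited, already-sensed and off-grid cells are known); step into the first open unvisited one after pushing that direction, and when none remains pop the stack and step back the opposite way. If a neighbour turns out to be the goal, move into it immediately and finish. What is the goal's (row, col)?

>>> maze.sense dir→west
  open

>>> stack.push x→west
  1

>>> maze.move dir→west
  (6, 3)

>>> maze.sense dir→west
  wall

>>> maze.sense dir→north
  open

>>> stack.push x→north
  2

>>> maze.move dir→north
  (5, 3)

>>> maze.sense dir→west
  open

>>> stack.push x→west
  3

>>> maze.move dir→west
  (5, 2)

>>> maze.sense dir→west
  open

>>> stack.push x→west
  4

>>> maze.move dir→west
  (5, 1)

>>> maze.sense dir→west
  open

>>> stack.push x→west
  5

>>> maze.move dir→west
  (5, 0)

>>> maze.sense dir→north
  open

>>> stack.push x→north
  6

>>> maze.move dir→north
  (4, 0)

>>> maze.sense dir→north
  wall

>>> maze.sense dir→east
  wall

>>> stack.pop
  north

>>> maze.move dir→south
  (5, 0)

>>> maze.sense dir→south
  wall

>>> stack.pop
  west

>>> maze.move dir→east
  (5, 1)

>>> maze.sense dir→south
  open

>>> stack.push x→south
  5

>>> maze.move dir→south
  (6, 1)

>>> stack.pop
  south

>>> maze.move dir→north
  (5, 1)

>>> stack.pop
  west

>>> maze.move dir→east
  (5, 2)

>>> maze.sense dir→north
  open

>>> stack.push x→north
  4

>>> maze.move dir→north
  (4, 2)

>>> maze.sense dir→north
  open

>>> stack.push x→north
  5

>>> maze.move dir→north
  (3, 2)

>>> maze.sense dir→west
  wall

>>> maze.sense dir→north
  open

>>> stack.push x→north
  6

>>> maze.move dir→north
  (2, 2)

>>> maze.sense dir→west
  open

>>> stack.push x→west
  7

>>> maze.move dir→west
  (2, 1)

>>> maze.sense dir→west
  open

>>> stack.push x→west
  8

>>> maze.move dir→west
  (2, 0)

>>> maze.sense dir→north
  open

>>> stack.push x→north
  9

>>> maze.move dir→north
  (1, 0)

>>> maze.sense dir→north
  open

>>> stack.push x→north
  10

>>> maze.move dir→north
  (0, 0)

>>> maze.sense dir→east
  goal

>>> maze.move dir→east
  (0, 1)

Answer: (0, 1)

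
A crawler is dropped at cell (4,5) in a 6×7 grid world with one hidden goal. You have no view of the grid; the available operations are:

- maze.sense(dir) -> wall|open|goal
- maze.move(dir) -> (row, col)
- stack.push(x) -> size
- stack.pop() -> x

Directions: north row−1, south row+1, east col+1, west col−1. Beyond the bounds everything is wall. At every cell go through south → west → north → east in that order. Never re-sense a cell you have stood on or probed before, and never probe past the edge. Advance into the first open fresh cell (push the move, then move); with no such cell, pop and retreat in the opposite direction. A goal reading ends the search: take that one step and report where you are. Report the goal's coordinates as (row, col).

>>> maze.sense dir: south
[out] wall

>>> maze.sense dir: west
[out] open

>>> stack.push x: west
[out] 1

>>> maze.move dir: west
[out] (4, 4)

>>> maze.sense dir: south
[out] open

>>> stack.push x: south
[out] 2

>>> maze.move dir: south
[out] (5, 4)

>>> maze.sense dir: west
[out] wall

>>> stack.pop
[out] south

>>> maze.move dir: north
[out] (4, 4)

>>> maze.sense dir: west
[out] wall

>>> maze.sense dir: north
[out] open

>>> stack.push x: north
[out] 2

>>> maze.move dir: north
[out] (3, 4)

>>> maze.sense dir: west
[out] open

>>> stack.push x: west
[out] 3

>>> maze.move dir: west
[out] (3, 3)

>>> maze.sense dir: west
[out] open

>>> stack.push x: west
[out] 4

>>> maze.move dir: west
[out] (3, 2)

>>> maze.sense dir: south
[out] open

>>> stack.push x: south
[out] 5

>>> maze.move dir: south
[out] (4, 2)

>>> maze.sense dir: south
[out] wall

>>> maze.sense dir: west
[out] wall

>>> stack.pop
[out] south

>>> maze.move dir: north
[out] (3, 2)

>>> maze.sense dir: west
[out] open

>>> stack.push x: west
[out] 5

>>> maze.move dir: west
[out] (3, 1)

>>> maze.sense dir: west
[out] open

>>> stack.push x: west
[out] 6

>>> maze.move dir: west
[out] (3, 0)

>>> maze.sense dir: south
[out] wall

>>> maze.sense dir: north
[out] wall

>>> stack.pop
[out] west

>>> maze.move dir: east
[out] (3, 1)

>>> maze.sense dir: north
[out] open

>>> stack.push x: north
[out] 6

>>> maze.move dir: north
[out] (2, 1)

>>> maze.sense dir: north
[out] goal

>>> maze.move dir: north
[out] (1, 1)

Answer: (1, 1)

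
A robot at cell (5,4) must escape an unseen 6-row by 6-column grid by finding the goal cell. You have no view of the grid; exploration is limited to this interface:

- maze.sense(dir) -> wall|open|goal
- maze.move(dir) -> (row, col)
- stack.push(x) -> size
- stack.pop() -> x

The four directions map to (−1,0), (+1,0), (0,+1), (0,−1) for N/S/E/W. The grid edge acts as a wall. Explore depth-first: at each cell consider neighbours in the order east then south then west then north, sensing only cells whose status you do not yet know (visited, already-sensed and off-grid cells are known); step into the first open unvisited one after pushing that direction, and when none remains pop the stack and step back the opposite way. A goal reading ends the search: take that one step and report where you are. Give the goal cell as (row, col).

==> maze.sense(east)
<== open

==> stack.push(east)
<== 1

==> maze.move(east)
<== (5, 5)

==> maze.sense(north)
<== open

==> stack.push(north)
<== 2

==> maze.move(north)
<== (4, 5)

==> maze.sense(west)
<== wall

==> maze.sense(north)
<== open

==> stack.push(north)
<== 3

==> maze.move(north)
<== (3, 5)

==> maze.sense(west)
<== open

==> stack.push(west)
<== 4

==> maze.move(west)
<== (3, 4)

==> maze.sense(west)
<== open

==> stack.push(west)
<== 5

==> maze.move(west)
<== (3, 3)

==> maze.sense(south)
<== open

==> stack.push(south)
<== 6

==> maze.move(south)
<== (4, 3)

==> maze.sense(south)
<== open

==> stack.push(south)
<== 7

==> maze.move(south)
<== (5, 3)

==> maze.sense(west)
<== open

==> stack.push(west)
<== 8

==> maze.move(west)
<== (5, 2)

==> maze.sense(west)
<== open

==> stack.push(west)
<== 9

==> maze.move(west)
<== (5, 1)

==> maze.sense(west)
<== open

==> stack.push(west)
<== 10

==> maze.move(west)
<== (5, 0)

==> maze.sense(north)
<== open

==> stack.push(north)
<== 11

==> maze.move(north)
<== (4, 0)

==> maze.sense(east)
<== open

==> stack.push(east)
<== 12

==> maze.move(east)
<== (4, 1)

==> maze.sense(east)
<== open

==> stack.push(east)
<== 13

==> maze.move(east)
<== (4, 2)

==> maze.sense(north)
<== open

==> stack.push(north)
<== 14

==> maze.move(north)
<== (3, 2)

==> maze.sense(west)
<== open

==> stack.push(west)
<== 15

==> maze.move(west)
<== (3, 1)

==> maze.sense(west)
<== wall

==> maze.sense(north)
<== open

==> stack.push(north)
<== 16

==> maze.move(north)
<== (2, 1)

==> maze.sense(east)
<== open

==> stack.push(east)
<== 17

==> maze.move(east)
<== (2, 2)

==> maze.sense(east)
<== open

==> stack.push(east)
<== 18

==> maze.move(east)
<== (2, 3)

==> maze.sense(east)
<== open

==> stack.push(east)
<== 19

==> maze.move(east)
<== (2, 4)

==> maze.sense(east)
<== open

==> stack.push(east)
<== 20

==> maze.move(east)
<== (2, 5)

==> maze.sense(north)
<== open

==> stack.push(north)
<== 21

==> maze.move(north)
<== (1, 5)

==> maze.sense(west)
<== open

==> stack.push(west)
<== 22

==> maze.move(west)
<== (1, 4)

==> maze.sense(west)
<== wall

==> maze.sense(north)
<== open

==> stack.push(north)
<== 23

==> maze.move(north)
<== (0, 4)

==> maze.sense(east)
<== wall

==> maze.sense(west)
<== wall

==> stack.pop()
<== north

==> maze.move(south)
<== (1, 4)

==> stack.pop()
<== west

==> maze.move(east)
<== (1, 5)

==> stack.pop()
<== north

==> maze.move(south)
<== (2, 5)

==> stack.pop()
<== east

==> maze.move(west)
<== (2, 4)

==> stack.pop()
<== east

==> maze.move(west)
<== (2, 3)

==> stack.pop()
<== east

==> maze.move(west)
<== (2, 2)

==> maze.sense(north)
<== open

==> stack.push(north)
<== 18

==> maze.move(north)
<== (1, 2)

==> maze.sense(west)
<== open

==> stack.push(west)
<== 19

==> maze.move(west)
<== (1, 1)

==> maze.sense(west)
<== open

==> stack.push(west)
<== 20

==> maze.move(west)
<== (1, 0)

==> maze.sense(south)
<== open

==> stack.push(south)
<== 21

==> maze.move(south)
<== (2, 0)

==> stack.pop()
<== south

==> maze.move(north)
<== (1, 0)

==> maze.sense(north)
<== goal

==> maze.move(north)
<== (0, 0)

Answer: (0, 0)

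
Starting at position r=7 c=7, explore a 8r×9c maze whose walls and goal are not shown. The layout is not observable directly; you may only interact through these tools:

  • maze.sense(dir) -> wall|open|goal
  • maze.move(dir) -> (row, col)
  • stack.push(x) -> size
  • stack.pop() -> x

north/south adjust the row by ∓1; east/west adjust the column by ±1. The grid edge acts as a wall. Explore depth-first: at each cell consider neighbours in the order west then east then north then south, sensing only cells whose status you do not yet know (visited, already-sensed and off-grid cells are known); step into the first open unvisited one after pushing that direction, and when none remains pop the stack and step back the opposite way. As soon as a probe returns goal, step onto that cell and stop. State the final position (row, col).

==> maze.sense(dir→west)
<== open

==> stack.push(x→west)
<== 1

==> maze.move(dir→west)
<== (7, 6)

==> maze.sense(dir→west)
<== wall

==> maze.sense(dir→north)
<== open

==> stack.push(x→north)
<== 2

==> maze.move(dir→north)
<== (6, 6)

==> maze.sense(dir→west)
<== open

==> stack.push(x→west)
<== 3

==> maze.move(dir→west)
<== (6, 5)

==> maze.sense(dir→west)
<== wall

==> maze.sense(dir→north)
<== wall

==> stack.pop()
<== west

==> maze.move(dir→east)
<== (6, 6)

==> maze.sense(dir→east)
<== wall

==> maze.sense(dir→north)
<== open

==> stack.push(x→north)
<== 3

==> maze.move(dir→north)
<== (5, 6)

==> maze.sense(dir→east)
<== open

==> stack.push(x→east)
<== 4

==> maze.move(dir→east)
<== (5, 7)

==> maze.sense(dir→east)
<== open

==> stack.push(x→east)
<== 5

==> maze.move(dir→east)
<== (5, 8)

==> maze.sense(dir→north)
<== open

==> stack.push(x→north)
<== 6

==> maze.move(dir→north)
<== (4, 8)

==> maze.sense(dir→west)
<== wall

==> maze.sense(dir→north)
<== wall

==> stack.pop()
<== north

==> maze.move(dir→south)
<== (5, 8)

==> maze.sense(dir→south)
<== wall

==> stack.pop()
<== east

==> maze.move(dir→west)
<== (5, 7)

==> stack.pop()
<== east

==> maze.move(dir→west)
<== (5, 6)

==> maze.sense(dir→north)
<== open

==> stack.push(x→north)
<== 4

==> maze.move(dir→north)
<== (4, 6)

==> maze.sense(dir→west)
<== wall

==> maze.sense(dir→north)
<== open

==> stack.push(x→north)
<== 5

==> maze.move(dir→north)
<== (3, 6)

==> maze.sense(dir→west)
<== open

==> stack.push(x→west)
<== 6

==> maze.move(dir→west)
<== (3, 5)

==> maze.sense(dir→west)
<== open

==> stack.push(x→west)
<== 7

==> maze.move(dir→west)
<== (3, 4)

==> maze.sense(dir→west)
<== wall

==> maze.sense(dir→north)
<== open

==> stack.push(x→north)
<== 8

==> maze.move(dir→north)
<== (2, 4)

==> maze.sense(dir→west)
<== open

==> stack.push(x→west)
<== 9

==> maze.move(dir→west)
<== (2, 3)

==> maze.sense(dir→west)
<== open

==> stack.push(x→west)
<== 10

==> maze.move(dir→west)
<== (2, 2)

==> maze.sense(dir→west)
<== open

==> stack.push(x→west)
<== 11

==> maze.move(dir→west)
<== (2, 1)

==> maze.sense(dir→west)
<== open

==> stack.push(x→west)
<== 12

==> maze.move(dir→west)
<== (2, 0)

==> maze.sense(dir→north)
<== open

==> stack.push(x→north)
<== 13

==> maze.move(dir→north)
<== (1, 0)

==> maze.sense(dir→east)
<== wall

==> maze.sense(dir→north)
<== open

==> stack.push(x→north)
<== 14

==> maze.move(dir→north)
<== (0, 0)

==> maze.sense(dir→east)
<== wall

==> stack.pop()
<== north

==> maze.move(dir→south)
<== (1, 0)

==> stack.pop()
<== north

==> maze.move(dir→south)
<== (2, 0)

==> maze.sense(dir→south)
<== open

==> stack.push(x→south)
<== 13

==> maze.move(dir→south)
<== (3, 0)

==> maze.sense(dir→east)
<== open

==> stack.push(x→east)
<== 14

==> maze.move(dir→east)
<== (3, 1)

==> maze.sense(dir→east)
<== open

==> stack.push(x→east)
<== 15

==> maze.move(dir→east)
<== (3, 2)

==> maze.sense(dir→south)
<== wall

==> stack.pop()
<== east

==> maze.move(dir→west)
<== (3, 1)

==> maze.sense(dir→south)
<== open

==> stack.push(x→south)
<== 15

==> maze.move(dir→south)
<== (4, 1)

==> maze.sense(dir→west)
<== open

==> stack.push(x→west)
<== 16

==> maze.move(dir→west)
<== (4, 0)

==> maze.sense(dir→south)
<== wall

==> stack.pop()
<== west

==> maze.move(dir→east)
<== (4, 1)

==> maze.sense(dir→south)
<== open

==> stack.push(x→south)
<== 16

==> maze.move(dir→south)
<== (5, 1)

==> maze.sense(dir→east)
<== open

==> stack.push(x→east)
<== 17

==> maze.move(dir→east)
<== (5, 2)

==> maze.sense(dir→east)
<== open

==> stack.push(x→east)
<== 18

==> maze.move(dir→east)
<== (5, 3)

==> maze.sense(dir→east)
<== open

==> stack.push(x→east)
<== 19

==> maze.move(dir→east)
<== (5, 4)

==> maze.sense(dir→north)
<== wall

==> stack.pop()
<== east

==> maze.move(dir→west)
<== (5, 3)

==> maze.sense(dir→north)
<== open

==> stack.push(x→north)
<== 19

==> maze.move(dir→north)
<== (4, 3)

==> stack.pop()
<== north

==> maze.move(dir→south)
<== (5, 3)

==> maze.sense(dir→south)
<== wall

==> stack.pop()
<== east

==> maze.move(dir→west)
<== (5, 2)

==> maze.sense(dir→south)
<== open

==> stack.push(x→south)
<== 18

==> maze.move(dir→south)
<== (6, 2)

==> maze.sense(dir→west)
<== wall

==> maze.sense(dir→south)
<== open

==> stack.push(x→south)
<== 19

==> maze.move(dir→south)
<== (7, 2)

==> maze.sense(dir→west)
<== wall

==> maze.sense(dir→east)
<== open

==> stack.push(x→east)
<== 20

==> maze.move(dir→east)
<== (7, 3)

==> maze.sense(dir→east)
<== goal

==> maze.move(dir→east)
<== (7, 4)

Answer: (7, 4)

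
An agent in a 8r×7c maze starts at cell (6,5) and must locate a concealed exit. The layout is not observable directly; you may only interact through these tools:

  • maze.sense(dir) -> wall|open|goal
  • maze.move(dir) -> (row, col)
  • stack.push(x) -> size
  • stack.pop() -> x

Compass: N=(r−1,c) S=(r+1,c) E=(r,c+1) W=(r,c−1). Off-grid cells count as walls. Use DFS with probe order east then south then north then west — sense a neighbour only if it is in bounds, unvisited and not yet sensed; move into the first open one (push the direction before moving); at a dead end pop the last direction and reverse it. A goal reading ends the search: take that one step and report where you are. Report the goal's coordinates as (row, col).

-- 1. maze.sense(dir=east) == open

-- 2. stack.push(x=east) == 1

-- 3. maze.move(dir=east) == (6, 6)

-- 4. maze.sense(dir=south) == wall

-- 5. maze.sense(dir=north) == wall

-- 6. stack.pop() == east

-- 7. maze.move(dir=west) == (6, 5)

-- 8. maze.sense(dir=south) == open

-- 9. stack.push(x=south) == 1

-- 10. maze.move(dir=south) == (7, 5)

-- 11. maze.sense(dir=west) == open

-- 12. stack.push(x=west) == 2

-- 13. maze.move(dir=west) == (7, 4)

-- 14. maze.sense(dir=north) == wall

-- 15. maze.sense(dir=west) == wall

-- 16. stack.pop() == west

-- 17. maze.move(dir=east) == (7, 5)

-- 18. stack.pop() == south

-- 19. maze.move(dir=north) == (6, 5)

-- 20. maze.sense(dir=north) == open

-- 21. stack.push(x=north) == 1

-- 22. maze.move(dir=north) == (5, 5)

-- 23. maze.sense(dir=north) == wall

-- 24. maze.sense(dir=west) == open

-- 25. stack.push(x=west) == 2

-- 26. maze.move(dir=west) == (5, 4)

-- 27. maze.sense(dir=north) == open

-- 28. stack.push(x=north) == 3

-- 29. maze.move(dir=north) == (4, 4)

-- 30. maze.sense(dir=north) == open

-- 31. stack.push(x=north) == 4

-- 32. maze.move(dir=north) == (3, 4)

-- 33. maze.sense(dir=east) == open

-- 34. stack.push(x=east) == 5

-- 35. maze.move(dir=east) == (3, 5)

-- 36. maze.sense(dir=east) == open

-- 37. stack.push(x=east) == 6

-- 38. maze.move(dir=east) == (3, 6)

-- 39. maze.sense(dir=south) == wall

-- 40. maze.sense(dir=north) == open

-- 41. stack.push(x=north) == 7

-- 42. maze.move(dir=north) == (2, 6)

-- 43. maze.sense(dir=north) == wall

-- 44. maze.sense(dir=west) == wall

-- 45. stack.pop() == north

-- 46. maze.move(dir=south) == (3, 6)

-- 47. stack.pop() == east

-- 48. maze.move(dir=west) == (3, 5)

-- 49. stack.pop() == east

-- 50. maze.move(dir=west) == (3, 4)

-- 51. maze.sense(dir=north) == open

-- 52. stack.push(x=north) == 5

-- 53. maze.move(dir=north) == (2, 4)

-- 54. maze.sense(dir=north) == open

-- 55. stack.push(x=north) == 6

-- 56. maze.move(dir=north) == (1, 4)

-- 57. maze.sense(dir=east) == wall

-- 58. maze.sense(dir=north) == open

-- 59. stack.push(x=north) == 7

-- 60. maze.move(dir=north) == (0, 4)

-- 61. maze.sense(dir=east) == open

-- 62. stack.push(x=east) == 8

-- 63. maze.move(dir=east) == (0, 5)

-- 64. maze.sense(dir=east) == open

-- 65. stack.push(x=east) == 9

-- 66. maze.move(dir=east) == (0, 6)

-- 67. stack.pop() == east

-- 68. maze.move(dir=west) == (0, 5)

-- 69. stack.pop() == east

-- 70. maze.move(dir=west) == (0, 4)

-- 71. maze.sense(dir=west) == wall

-- 72. stack.pop() == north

-- 73. maze.move(dir=south) == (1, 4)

-- 74. maze.sense(dir=west) == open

-- 75. stack.push(x=west) == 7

-- 76. maze.move(dir=west) == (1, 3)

-- 77. maze.sense(dir=south) == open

-- 78. stack.push(x=south) == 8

-- 79. maze.move(dir=south) == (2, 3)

-- 80. maze.sense(dir=south) == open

-- 81. stack.push(x=south) == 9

-- 82. maze.move(dir=south) == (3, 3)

-- 83. maze.sense(dir=south) == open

-- 84. stack.push(x=south) == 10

-- 85. maze.move(dir=south) == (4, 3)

-- 86. maze.sense(dir=south) == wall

-- 87. maze.sense(dir=west) == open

-- 88. stack.push(x=west) == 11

-- 89. maze.move(dir=west) == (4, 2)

-- 90. maze.sense(dir=south) == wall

-- 91. maze.sense(dir=north) == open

-- 92. stack.push(x=north) == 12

-- 93. maze.move(dir=north) == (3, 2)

-- 94. maze.sense(dir=north) == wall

-- 95. maze.sense(dir=west) == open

-- 96. stack.push(x=west) == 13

-- 97. maze.move(dir=west) == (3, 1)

-- 98. maze.sense(dir=south) == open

-- 99. stack.push(x=south) == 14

-- 100. maze.move(dir=south) == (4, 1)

-- 101. maze.sense(dir=south) == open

-- 102. stack.push(x=south) == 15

-- 103. maze.move(dir=south) == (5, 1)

-- 104. maze.sense(dir=south) == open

-- 105. stack.push(x=south) == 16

-- 106. maze.move(dir=south) == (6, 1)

-- 107. maze.sense(dir=east) == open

-- 108. stack.push(x=east) == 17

-- 109. maze.move(dir=east) == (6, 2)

-- 110. maze.sense(dir=east) == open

-- 111. stack.push(x=east) == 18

-- 112. maze.move(dir=east) == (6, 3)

-- 113. stack.pop() == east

-- 114. maze.move(dir=west) == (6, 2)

-- 115. maze.sense(dir=south) == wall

-- 116. stack.pop() == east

-- 117. maze.move(dir=west) == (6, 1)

-- 118. maze.sense(dir=south) == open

-- 119. stack.push(x=south) == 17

-- 120. maze.move(dir=south) == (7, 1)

-- 121. maze.sense(dir=west) == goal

-- 122. maze.move(dir=west) == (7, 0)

Answer: (7, 0)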